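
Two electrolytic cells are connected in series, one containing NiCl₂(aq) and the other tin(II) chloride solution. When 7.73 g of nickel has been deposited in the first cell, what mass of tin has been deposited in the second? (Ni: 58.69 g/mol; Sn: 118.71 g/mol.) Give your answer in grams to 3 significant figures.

15.6 g

n(Ni) = 7.73 / 58.69 = 0.1317 mol
Ni²⁺ + 2e⁻ → Ni, so n(e⁻) = 2 × 0.1317 = 0.2634 mol
Since the cells are in series, n(e⁻) in the Sn cell is also 0.2634 mol.
Sn²⁺ + 2e⁻ → Sn, so n(Sn) = 0.2634 / 2 = 0.1317 mol
m(Sn) = 0.1317 × 118.71 = 15.6 g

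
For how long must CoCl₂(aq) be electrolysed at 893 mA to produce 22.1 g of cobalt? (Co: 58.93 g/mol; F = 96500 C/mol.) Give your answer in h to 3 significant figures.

n(Co) = 22.1 / 58.93 = 0.3750 mol
Co²⁺ + 2e⁻ → Co, so n(e⁻) = 2 × 0.3750 = 0.7500 mol
Q = 0.7500 × 96500 = 72380 C
t = Q / I = 72380 / 0.893 = 81050 s = 22.5 h

22.5 h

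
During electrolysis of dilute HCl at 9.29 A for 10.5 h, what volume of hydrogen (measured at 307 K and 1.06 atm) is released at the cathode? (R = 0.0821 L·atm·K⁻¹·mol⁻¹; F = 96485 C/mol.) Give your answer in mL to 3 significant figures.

Q = 9.29 A × 37800 s = 3.512×10^5 C
n(e⁻) = 3.512×10^5 / 96485 = 3.640 mol
2H⁺ + 2e⁻ → H₂, so n(H₂) = 3.640 / 2 = 1.820 mol
V = nRT/P = 1.820 × 0.0821 × 307 / 1.06 = 43.28 L
= 43300 mL

43300 mL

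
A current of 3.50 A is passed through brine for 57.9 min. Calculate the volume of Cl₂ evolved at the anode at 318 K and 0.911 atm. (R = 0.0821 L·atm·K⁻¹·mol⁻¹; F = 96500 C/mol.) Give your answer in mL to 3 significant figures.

Charge passed = 3.50 × 3474 = 12160 C
n(e⁻) = Q/F = 12160/96500 = 0.1260 mol
2Cl⁻ → Cl₂ + 2e⁻, so n(Cl₂) = 0.1260 / 2 = 0.06300 mol
V = nRT/P = 0.06300 × 0.0821 × 318 / 0.911 = 1.805 L
= 1810 mL

1810 mL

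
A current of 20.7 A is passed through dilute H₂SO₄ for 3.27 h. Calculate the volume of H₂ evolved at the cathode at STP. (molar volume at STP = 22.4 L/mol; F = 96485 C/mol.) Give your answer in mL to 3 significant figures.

28300 mL

Q = It = 20.7 × 11772 = 2.437×10^5 C
n(e⁻) = Q/F = 2.437×10^5/96485 = 2.526 mol
2H⁺ + 2e⁻ → H₂, so n(H₂) = 2.526 / 2 = 1.263 mol
V = 1.263 × 22.4 = 28.29 L
= 28300 mL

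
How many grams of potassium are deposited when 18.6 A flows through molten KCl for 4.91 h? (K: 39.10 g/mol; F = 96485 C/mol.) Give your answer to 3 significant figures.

133 g

Charge passed = 18.6 × 17676 = 3.288×10^5 C
n(e⁻) = 3.288×10^5 / 96485 = 3.408 mol
K⁺ + e⁻ → K, so n(K) = 3.408 mol
m = 3.408 × 39.10 = 133 g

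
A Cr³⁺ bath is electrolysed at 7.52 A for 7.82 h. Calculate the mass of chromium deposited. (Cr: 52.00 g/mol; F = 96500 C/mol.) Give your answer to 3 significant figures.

Q = 7.52 A × 28152 s = 2.117×10^5 C
Moles of electrons = 2.117×10^5 / 96500 = 2.194 mol
Cr³⁺ + 3e⁻ → Cr, so n(Cr) = 2.194 / 3 = 0.7313 mol
m = 0.7313 × 52.00 = 38.0 g

38.0 g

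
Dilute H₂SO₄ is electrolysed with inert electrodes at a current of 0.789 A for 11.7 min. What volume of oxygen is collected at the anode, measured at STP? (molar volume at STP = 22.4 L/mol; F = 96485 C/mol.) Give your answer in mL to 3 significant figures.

Q = 0.789 A × 702 s = 553.9 C
n(e⁻) = Q/F = 553.9/96485 = 0.005741 mol
2H₂O → O₂ + 4H⁺ + 4e⁻, so n(O₂) = 0.005741 / 4 = 0.001435 mol
V = 0.001435 × 22.4 = 0.03214 L
= 32.1 mL

32.1 mL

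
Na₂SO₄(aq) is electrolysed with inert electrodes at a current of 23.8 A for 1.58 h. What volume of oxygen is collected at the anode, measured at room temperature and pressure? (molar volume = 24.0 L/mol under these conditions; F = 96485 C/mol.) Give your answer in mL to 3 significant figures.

Charge passed = 23.8 × 5688 = 1.354×10^5 C
Moles of electrons = 1.354×10^5 / 96485 = 1.403 mol
2H₂O → O₂ + 4H⁺ + 4e⁻, so n(O₂) = 1.403 / 4 = 0.3508 mol
V = 0.3508 × 24.0 = 8.419 L
= 8420 mL

8420 mL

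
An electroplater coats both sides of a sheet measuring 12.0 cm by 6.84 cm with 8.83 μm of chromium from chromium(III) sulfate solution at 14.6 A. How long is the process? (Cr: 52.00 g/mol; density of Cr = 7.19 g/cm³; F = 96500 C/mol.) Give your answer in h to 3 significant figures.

0.110 h

Plated area = 2 × 12.0 × 6.84 = 164.2 cm²
Volume = 164.2 × 8.83×10⁻⁴ cm = 0.1450 cm³
m(Cr) = 0.1450 × 7.19 = 1.043 g
n(Cr) = 1.043 / 52.00 = 0.02006 mol; n(e⁻) = 3 × 0.02006 = 0.06018 mol
Q = 0.06018 × 96500 = 5807 C
t = 5807 / 14.6 = 397.7 s = 0.110 h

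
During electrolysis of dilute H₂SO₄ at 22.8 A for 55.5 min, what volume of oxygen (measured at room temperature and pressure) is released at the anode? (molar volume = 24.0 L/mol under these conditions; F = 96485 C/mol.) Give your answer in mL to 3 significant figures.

Q = It = 22.8 × 3330 = 75920 C
n(e⁻) = 75920 / 96485 = 0.7869 mol
2H₂O → O₂ + 4H⁺ + 4e⁻, so n(O₂) = 0.7869 / 4 = 0.1967 mol
V = 0.1967 × 24.0 = 4.721 L
= 4720 mL

4720 mL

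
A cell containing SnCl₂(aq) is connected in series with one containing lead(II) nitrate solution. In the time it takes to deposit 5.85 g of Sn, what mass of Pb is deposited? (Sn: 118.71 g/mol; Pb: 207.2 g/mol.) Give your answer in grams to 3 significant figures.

10.2 g

n(Sn) = 5.85 / 118.71 = 0.04928 mol
Sn²⁺ + 2e⁻ → Sn, so n(e⁻) = 2 × 0.04928 = 0.09856 mol
In series, the same 0.09856 mol of electrons flows through the second cell.
Pb²⁺ + 2e⁻ → Pb, so n(Pb) = 0.09856 / 2 = 0.04928 mol
m(Pb) = 0.04928 × 207.2 = 10.2 g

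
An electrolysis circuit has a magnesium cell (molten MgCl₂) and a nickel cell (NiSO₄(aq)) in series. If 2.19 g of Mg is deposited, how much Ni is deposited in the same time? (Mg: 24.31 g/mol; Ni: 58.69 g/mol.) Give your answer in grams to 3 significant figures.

5.29 g

n(Mg) = 2.19 / 24.31 = 0.09009 mol
Mg²⁺ + 2e⁻ → Mg, so n(e⁻) = 2 × 0.09009 = 0.1802 mol
Same current for the same time ⇒ same n(e⁻) = 0.1802 mol in both cells.
Ni²⁺ + 2e⁻ → Ni, so n(Ni) = 0.1802 / 2 = 0.09010 mol
m(Ni) = 0.09010 × 58.69 = 5.29 g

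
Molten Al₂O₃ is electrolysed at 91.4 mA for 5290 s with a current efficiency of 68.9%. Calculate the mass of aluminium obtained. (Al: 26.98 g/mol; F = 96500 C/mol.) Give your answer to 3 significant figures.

Q = 0.0914 × 5290 = 483.5 C
n(e⁻) = 483.5 / 96500 = 0.005010 mol
Al³⁺ + 3e⁻ → Al, so theoretical m(Al) = 0.001670 × 26.98 = 0.04506 g
Actual mass = 68.9% × 0.04506 = 0.0310 g

0.0310 g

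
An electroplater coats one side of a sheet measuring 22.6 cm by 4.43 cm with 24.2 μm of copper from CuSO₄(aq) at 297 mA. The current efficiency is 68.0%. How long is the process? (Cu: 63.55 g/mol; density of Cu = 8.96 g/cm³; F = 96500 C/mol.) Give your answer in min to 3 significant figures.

Plated area = 22.6 × 4.43 = 100.1 cm²
Volume = 100.1 × 24.2×10⁻⁴ cm = 0.2422 cm³
m(Cu) = 0.2422 × 8.96 = 2.170 g
n(Cu) = 2.170 / 63.55 = 0.03415 mol; n(e⁻) = 2 × 0.03415 = 0.06830 mol
Q = 0.06830 × 96500 / 0.680 = 9693 C
t = 9693 / 0.297 = 32640 s = 544 min

544 min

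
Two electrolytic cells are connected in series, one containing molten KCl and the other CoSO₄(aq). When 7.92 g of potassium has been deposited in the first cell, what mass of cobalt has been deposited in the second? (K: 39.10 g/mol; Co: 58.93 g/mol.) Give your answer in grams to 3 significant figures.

n(K) = 7.92 / 39.10 = 0.2026 mol
K⁺ + e⁻ → K, so n(e⁻) = 0.2026 mol
Since the cells are in series, n(e⁻) in the Co cell is also 0.2026 mol.
Co²⁺ + 2e⁻ → Co, so n(Co) = 0.2026 / 2 = 0.1013 mol
m(Co) = 0.1013 × 58.93 = 5.97 g

5.97 g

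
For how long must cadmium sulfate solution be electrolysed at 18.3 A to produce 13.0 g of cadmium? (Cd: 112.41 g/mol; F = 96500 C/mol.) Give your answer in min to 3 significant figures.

n(Cd) = 13.0 / 112.41 = 0.1156 mol
Cd²⁺ + 2e⁻ → Cd, so n(e⁻) = 2 × 0.1156 = 0.2312 mol
Q = 0.2312 × 96500 = 22310 C
t = Q / I = 22310 / 18.3 = 1219 s = 20.3 min

20.3 min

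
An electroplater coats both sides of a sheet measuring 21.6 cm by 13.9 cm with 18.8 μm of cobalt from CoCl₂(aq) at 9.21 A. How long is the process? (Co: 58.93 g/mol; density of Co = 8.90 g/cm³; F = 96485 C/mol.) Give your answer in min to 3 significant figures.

Plated area = 2 × 21.6 × 13.9 = 600.5 cm²
Volume = 600.5 × 18.8×10⁻⁴ cm = 1.129 cm³
m(Co) = 1.129 × 8.90 = 10.05 g
n(Co) = 10.05 / 58.93 = 0.1705 mol; n(e⁻) = 2 × 0.1705 = 0.3410 mol
Q = 0.3410 × 96485 = 32900 C
t = 32900 / 9.21 = 3572 s = 59.5 min

59.5 min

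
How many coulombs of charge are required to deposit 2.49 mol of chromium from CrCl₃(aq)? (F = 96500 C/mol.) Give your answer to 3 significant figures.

Cr³⁺ + 3e⁻ → Cr, so n(e⁻) = 3 × 2.49 = 7.470 mol
Q = 7.470 × 96500 = 7.209×10^5 C

7.21×10^5 C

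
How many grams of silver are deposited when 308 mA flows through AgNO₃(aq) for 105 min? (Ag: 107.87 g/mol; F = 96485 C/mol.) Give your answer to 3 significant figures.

2.17 g

Charge passed = 0.308 × 6300 = 1940 C
n(e⁻) = 1940 / 96485 = 0.02011 mol
Ag⁺ + e⁻ → Ag, so n(Ag) = 0.02011 mol
m = 0.02011 × 107.87 = 2.17 g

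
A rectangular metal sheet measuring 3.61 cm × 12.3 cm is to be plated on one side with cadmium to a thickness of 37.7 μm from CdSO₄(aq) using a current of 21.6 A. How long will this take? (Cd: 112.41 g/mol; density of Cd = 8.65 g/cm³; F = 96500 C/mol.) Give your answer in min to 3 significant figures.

1.92 min

Plated area = 3.61 × 12.3 = 44.40 cm²
Volume = 44.40 × 37.7×10⁻⁴ cm = 0.1674 cm³
m(Cd) = 0.1674 × 8.65 = 1.448 g
n(Cd) = 1.448 / 112.41 = 0.01288 mol; n(e⁻) = 2 × 0.01288 = 0.02576 mol
Q = 0.02576 × 96500 = 2486 C
t = 2486 / 21.6 = 115.1 s = 1.92 min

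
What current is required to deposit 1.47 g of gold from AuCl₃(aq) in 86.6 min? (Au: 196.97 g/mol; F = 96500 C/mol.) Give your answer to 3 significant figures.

n(Au) = 1.47 / 196.97 = 0.007463 mol
Au³⁺ + 3e⁻ → Au, so n(e⁻) = 3 × 0.007463 = 0.02239 mol
Q = 0.02239 × 96500 = 2161 C
I = Q / t = 2161 / 5196 s = 0.416 A

0.416 A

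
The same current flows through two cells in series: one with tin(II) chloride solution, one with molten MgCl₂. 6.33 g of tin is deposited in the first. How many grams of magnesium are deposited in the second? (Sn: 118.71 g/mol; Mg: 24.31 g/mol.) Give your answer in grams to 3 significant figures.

1.30 g

n(Sn) = 6.33 / 118.71 = 0.05332 mol
Sn²⁺ + 2e⁻ → Sn, so n(e⁻) = 2 × 0.05332 = 0.1066 mol
Since the cells are in series, n(e⁻) in the Mg cell is also 0.1066 mol.
Mg²⁺ + 2e⁻ → Mg, so n(Mg) = 0.1066 / 2 = 0.05330 mol
m(Mg) = 0.05330 × 24.31 = 1.30 g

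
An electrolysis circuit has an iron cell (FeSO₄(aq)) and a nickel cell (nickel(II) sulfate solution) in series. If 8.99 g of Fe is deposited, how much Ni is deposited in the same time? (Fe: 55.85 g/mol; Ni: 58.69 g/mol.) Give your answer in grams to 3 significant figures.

n(Fe) = 8.99 / 55.85 = 0.1610 mol
Fe²⁺ + 2e⁻ → Fe, so n(e⁻) = 2 × 0.1610 = 0.3220 mol
The cells are in series, so the same charge (and hence the same n(e⁻) = 0.3220 mol) passes through both.
Ni²⁺ + 2e⁻ → Ni, so n(Ni) = 0.3220 / 2 = 0.1610 mol
m(Ni) = 0.1610 × 58.69 = 9.45 g

9.45 g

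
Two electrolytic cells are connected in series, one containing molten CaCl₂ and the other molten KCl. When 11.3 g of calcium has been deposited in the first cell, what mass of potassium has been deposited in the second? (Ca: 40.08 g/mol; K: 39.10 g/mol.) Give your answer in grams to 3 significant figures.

n(Ca) = 11.3 / 40.08 = 0.2819 mol
Ca²⁺ + 2e⁻ → Ca, so n(e⁻) = 2 × 0.2819 = 0.5638 mol
Same current for the same time ⇒ same n(e⁻) = 0.5638 mol in both cells.
K⁺ + e⁻ → K, so n(K) = 0.5638 mol
m(K) = 0.5638 × 39.10 = 22.0 g

22.0 g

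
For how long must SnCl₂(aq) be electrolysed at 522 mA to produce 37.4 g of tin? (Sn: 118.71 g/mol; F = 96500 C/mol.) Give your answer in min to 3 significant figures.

1940 min

n(Sn) = 37.4 / 118.71 = 0.3151 mol
Sn²⁺ + 2e⁻ → Sn, so n(e⁻) = 2 × 0.3151 = 0.6302 mol
Q = 0.6302 × 96500 = 60810 C
t = Q / I = 60810 / 0.522 = 1.165×10^5 s = 1940 min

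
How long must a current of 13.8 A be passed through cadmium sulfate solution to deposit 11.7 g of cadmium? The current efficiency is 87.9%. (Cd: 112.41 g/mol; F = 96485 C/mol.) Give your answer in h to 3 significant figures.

n(Cd) = 11.7 / 112.41 = 0.1041 mol
Cd²⁺ + 2e⁻ → Cd, so n(e⁻) = 2 × 0.1041 = 0.2082 mol
Q = 0.2082 × 96485 / 0.879 = 22850 C
t = Q / I = 22850 / 13.8 = 1656 s = 0.460 h

0.460 h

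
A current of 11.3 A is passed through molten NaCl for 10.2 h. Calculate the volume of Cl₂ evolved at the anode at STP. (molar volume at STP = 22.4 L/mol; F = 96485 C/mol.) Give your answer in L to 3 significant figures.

48.2 L

Charge passed = 11.3 × 36720 = 4.149×10^5 C
Moles of electrons = 4.149×10^5 / 96485 = 4.300 mol
2Cl⁻ → Cl₂ + 2e⁻, so n(Cl₂) = 4.300 / 2 = 2.150 mol
V = 2.150 × 22.4 = 48.16 L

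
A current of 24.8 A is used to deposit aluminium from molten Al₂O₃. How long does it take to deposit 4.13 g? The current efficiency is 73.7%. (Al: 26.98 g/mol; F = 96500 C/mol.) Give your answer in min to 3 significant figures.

n(Al) = 4.13 / 26.98 = 0.1531 mol
Al³⁺ + 3e⁻ → Al, so n(e⁻) = 3 × 0.1531 = 0.4593 mol
Q = 0.4593 × 96500 / 0.737 = 60140 C
t = Q / I = 60140 / 24.8 = 2425 s = 40.4 min

40.4 min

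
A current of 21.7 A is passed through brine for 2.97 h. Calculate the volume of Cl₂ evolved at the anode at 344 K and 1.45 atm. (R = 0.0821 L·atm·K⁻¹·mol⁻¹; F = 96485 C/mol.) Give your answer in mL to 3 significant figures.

Q = 21.7 A × 10692 s = 2.320×10^5 C
n(e⁻) = 2.320×10^5 / 96485 = 2.405 mol
2Cl⁻ → Cl₂ + 2e⁻, so n(Cl₂) = 2.405 / 2 = 1.203 mol
V = nRT/P = 1.203 × 0.0821 × 344 / 1.45 = 23.43 L
= 23400 mL

23400 mL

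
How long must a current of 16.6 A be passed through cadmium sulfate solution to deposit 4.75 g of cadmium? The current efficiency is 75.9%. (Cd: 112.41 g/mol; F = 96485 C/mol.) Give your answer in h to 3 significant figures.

n(Cd) = 4.75 / 112.41 = 0.04226 mol
Cd²⁺ + 2e⁻ → Cd, so n(e⁻) = 2 × 0.04226 = 0.08452 mol
Q = 0.08452 × 96485 / 0.759 = 10740 C
t = Q / I = 10740 / 16.6 = 647.0 s = 0.180 h

0.180 h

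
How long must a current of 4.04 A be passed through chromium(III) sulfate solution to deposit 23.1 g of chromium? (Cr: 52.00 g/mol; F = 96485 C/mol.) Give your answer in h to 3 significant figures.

8.84 h

n(Cr) = 23.1 / 52.00 = 0.4442 mol
Cr³⁺ + 3e⁻ → Cr, so n(e⁻) = 3 × 0.4442 = 1.333 mol
Q = 1.333 × 96485 = 1.286×10^5 C
t = Q / I = 1.286×10^5 / 4.04 = 31830 s = 8.84 h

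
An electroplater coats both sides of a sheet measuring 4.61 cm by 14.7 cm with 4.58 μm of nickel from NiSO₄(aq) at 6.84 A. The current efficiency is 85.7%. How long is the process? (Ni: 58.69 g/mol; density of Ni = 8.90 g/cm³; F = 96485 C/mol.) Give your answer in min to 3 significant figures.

Plated area = 2 × 4.61 × 14.7 = 135.5 cm²
Volume = 135.5 × 4.58×10⁻⁴ cm = 0.06206 cm³
m(Ni) = 0.06206 × 8.90 = 0.5523 g
n(Ni) = 0.5523 / 58.69 = 0.009410 mol; n(e⁻) = 2 × 0.009410 = 0.01882 mol
Q = 0.01882 × 96485 / 0.857 = 2119 C
t = 2119 / 6.84 = 309.8 s = 5.16 min

5.16 min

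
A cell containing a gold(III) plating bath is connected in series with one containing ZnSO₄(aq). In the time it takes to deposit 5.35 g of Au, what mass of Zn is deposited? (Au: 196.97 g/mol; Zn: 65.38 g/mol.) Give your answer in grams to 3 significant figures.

2.66 g

n(Au) = 5.35 / 196.97 = 0.02716 mol
Au³⁺ + 3e⁻ → Au, so n(e⁻) = 3 × 0.02716 = 0.08148 mol
Same current for the same time ⇒ same n(e⁻) = 0.08148 mol in both cells.
Zn²⁺ + 2e⁻ → Zn, so n(Zn) = 0.08148 / 2 = 0.04074 mol
m(Zn) = 0.04074 × 65.38 = 2.66 g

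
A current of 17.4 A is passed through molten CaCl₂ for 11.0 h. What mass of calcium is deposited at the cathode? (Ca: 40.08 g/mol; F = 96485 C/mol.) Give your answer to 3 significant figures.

Q = It = 17.4 × 39600 = 6.890×10^5 C
n(e⁻) = 6.890×10^5 / 96485 = 7.141 mol
Ca²⁺ + 2e⁻ → Ca, so n(Ca) = 7.141 / 2 = 3.571 mol
m = 3.571 × 40.08 = 143 g

143 g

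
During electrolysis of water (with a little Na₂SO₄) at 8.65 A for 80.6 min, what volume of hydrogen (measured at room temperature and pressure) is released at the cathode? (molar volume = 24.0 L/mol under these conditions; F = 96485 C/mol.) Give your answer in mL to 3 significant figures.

Charge passed = 8.65 × 4836 = 41830 C
n(e⁻) = Q/F = 41830/96485 = 0.4335 mol
2H⁺ + 2e⁻ → H₂, so n(H₂) = 0.4335 / 2 = 0.2168 mol
V = 0.2168 × 24.0 = 5.203 L
= 5200 mL

5200 mL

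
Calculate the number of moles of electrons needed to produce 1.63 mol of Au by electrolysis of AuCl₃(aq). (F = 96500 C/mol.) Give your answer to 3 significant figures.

Au³⁺ + 3e⁻ → Au, so n(e⁻) = 3 × 1.63 = 4.890 mol

4.89 mol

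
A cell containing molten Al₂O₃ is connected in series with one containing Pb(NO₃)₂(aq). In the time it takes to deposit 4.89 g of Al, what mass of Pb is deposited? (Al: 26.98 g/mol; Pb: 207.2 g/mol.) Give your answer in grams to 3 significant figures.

56.3 g

n(Al) = 4.89 / 26.98 = 0.1812 mol
Al³⁺ + 3e⁻ → Al, so n(e⁻) = 3 × 0.1812 = 0.5436 mol
The cells are in series, so the same charge (and hence the same n(e⁻) = 0.5436 mol) passes through both.
Pb²⁺ + 2e⁻ → Pb, so n(Pb) = 0.5436 / 2 = 0.2718 mol
m(Pb) = 0.2718 × 207.2 = 56.3 g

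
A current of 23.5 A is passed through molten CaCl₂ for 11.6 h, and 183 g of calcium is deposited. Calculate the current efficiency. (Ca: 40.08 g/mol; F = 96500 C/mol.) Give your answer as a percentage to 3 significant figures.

89.8%

Q = 23.5 × 41760 = 9.814×10^5 C
n(e⁻) = 9.814×10^5 / 96500 = 10.17 mol
Ca²⁺ + 2e⁻ → Ca, so theoretical n(Ca) = 5.085 mol → 203.8 g
Efficiency = 183 / 203.8 = 0.8979 = 89.8%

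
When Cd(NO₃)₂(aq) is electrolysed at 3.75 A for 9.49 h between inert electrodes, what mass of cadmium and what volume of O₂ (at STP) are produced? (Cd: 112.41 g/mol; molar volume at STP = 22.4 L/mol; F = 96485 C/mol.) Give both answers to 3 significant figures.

74.6 g Cd; 7.44 L O₂

Q = 3.75 × 34164 = 1.281×10^5 C; n(e⁻) = 1.281×10^5 / 96485 = 1.328 mol
Cathode: Cd²⁺ + 2e⁻ → Cd → n(Cd) = 1.328/2 = 0.6640 mol → 74.6 g
Anode: 2H₂O → O₂ + 4H⁺ + 4e⁻ → n(O₂) = 1.328/4 = 0.3320 mol → 7.44 L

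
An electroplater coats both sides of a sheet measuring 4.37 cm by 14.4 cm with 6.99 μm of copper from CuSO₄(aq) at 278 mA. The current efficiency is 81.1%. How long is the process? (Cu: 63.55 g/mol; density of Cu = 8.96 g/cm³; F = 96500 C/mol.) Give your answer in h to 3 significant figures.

Plated area = 2 × 4.37 × 14.4 = 125.9 cm²
Volume = 125.9 × 6.99×10⁻⁴ cm = 0.08800 cm³
m(Cu) = 0.08800 × 8.96 = 0.7885 g
n(Cu) = 0.7885 / 63.55 = 0.01241 mol; n(e⁻) = 2 × 0.01241 = 0.02482 mol
Q = 0.02482 × 96500 / 0.811 = 2953 C
t = 2953 / 0.278 = 10620 s = 2.95 h

2.95 h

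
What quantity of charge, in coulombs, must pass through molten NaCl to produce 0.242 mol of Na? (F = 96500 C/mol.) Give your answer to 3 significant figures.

Na⁺ + e⁻ → Na, so n(e⁻) = 1 × 0.242 = 0.2420 mol
Q = 0.2420 × 96500 = 23350 C

23400 C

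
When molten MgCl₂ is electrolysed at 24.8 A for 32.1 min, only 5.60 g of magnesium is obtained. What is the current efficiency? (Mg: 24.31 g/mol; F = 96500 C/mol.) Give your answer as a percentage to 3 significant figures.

Q = 24.8 × 1926 = 47760 C
n(e⁻) = 47760 / 96500 = 0.4949 mol
Mg²⁺ + 2e⁻ → Mg, so theoretical n(Mg) = 0.2475 mol → 6.017 g
Efficiency = 5.60 / 6.017 = 0.9307 = 93.1%

93.1%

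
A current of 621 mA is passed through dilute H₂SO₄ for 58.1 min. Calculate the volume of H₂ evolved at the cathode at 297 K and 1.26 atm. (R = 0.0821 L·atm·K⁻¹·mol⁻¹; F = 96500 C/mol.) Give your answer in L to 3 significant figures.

0.217 L

Q = 0.621 A × 3486 s = 2165 C
n(e⁻) = 2165 / 96500 = 0.02244 mol
2H⁺ + 2e⁻ → H₂, so n(H₂) = 0.02244 / 2 = 0.01122 mol
V = nRT/P = 0.01122 × 0.0821 × 297 / 1.26 = 0.2171 L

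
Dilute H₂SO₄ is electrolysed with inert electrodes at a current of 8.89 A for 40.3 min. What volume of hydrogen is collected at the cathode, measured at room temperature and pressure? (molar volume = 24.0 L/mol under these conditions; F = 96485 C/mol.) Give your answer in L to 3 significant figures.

2.67 L

Q = It = 8.89 × 2418 = 21500 C
n(e⁻) = Q/F = 21500/96485 = 0.2228 mol
2H⁺ + 2e⁻ → H₂, so n(H₂) = 0.2228 / 2 = 0.1114 mol
V = 0.1114 × 24.0 = 2.674 L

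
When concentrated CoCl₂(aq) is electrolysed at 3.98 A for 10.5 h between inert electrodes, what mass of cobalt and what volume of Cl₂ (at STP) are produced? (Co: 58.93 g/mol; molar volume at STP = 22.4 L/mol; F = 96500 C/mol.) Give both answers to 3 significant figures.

45.9 g Co; 17.5 L Cl₂

Q = 3.98 × 37800 = 1.504×10^5 C; n(e⁻) = 1.504×10^5 / 96500 = 1.559 mol
Cathode: Co²⁺ + 2e⁻ → Co → n(Co) = 1.559/2 = 0.7795 mol → 45.9 g
Anode: 2Cl⁻ → Cl₂ + 2e⁻ → n(Cl₂) = 1.559/2 = 0.7795 mol → 17.5 L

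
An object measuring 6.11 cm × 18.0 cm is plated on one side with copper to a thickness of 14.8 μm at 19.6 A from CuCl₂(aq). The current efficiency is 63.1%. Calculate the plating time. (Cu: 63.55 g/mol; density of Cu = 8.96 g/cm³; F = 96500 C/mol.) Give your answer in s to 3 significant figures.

Plated area = 6.11 × 18.0 = 110.0 cm²
Volume = 110.0 × 14.8×10⁻⁴ cm = 0.1628 cm³
m(Cu) = 0.1628 × 8.96 = 1.459 g
n(Cu) = 1.459 / 63.55 = 0.02296 mol; n(e⁻) = 2 × 0.02296 = 0.04592 mol
Q = 0.04592 × 96500 / 0.631 = 7023 C
t = 7023 / 19.6 = 358.3 s

358 s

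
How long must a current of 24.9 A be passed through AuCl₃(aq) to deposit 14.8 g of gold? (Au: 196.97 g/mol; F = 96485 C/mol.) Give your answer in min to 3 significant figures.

14.6 min

n(Au) = 14.8 / 196.97 = 0.07514 mol
Au³⁺ + 3e⁻ → Au, so n(e⁻) = 3 × 0.07514 = 0.2254 mol
Q = 0.2254 × 96485 = 21750 C
t = Q / I = 21750 / 24.9 = 873.5 s = 14.6 min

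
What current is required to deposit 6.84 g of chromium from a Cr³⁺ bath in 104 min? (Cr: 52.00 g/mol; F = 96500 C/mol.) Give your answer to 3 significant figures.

6.10 A

n(Cr) = 6.84 / 52.00 = 0.1315 mol
Cr³⁺ + 3e⁻ → Cr, so n(e⁻) = 3 × 0.1315 = 0.3945 mol
Q = 0.3945 × 96500 = 38070 C
I = Q / t = 38070 / 6240 s = 6.10 A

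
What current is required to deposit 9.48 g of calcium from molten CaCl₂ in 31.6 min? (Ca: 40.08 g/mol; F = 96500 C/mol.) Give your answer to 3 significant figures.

n(Ca) = 9.48 / 40.08 = 0.2365 mol
Ca²⁺ + 2e⁻ → Ca, so n(e⁻) = 2 × 0.2365 = 0.4730 mol
Q = 0.4730 × 96500 = 45640 C
I = Q / t = 45640 / 1896 s = 24.1 A

24.1 A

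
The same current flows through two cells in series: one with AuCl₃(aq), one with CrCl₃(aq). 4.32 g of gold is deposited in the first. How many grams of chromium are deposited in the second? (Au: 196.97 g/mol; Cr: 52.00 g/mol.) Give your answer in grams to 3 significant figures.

n(Au) = 4.32 / 196.97 = 0.02193 mol
Au³⁺ + 3e⁻ → Au, so n(e⁻) = 3 × 0.02193 = 0.06579 mol
Same current for the same time ⇒ same n(e⁻) = 0.06579 mol in both cells.
Cr³⁺ + 3e⁻ → Cr, so n(Cr) = 0.06579 / 3 = 0.02193 mol
m(Cr) = 0.02193 × 52.00 = 1.14 g

1.14 g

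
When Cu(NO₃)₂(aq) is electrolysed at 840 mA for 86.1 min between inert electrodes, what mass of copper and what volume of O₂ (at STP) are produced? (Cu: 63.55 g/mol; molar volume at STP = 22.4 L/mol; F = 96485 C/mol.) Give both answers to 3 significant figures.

Q = 0.840 × 5166 = 4339 C; n(e⁻) = 4339 / 96485 = 0.04497 mol
Cathode: Cu²⁺ + 2e⁻ → Cu → n(Cu) = 0.04497/2 = 0.02249 mol → 1.43 g
Anode: 2H₂O → O₂ + 4H⁺ + 4e⁻ → n(O₂) = 0.04497/4 = 0.01124 mol → 0.252 L

1.43 g Cu; 0.252 L O₂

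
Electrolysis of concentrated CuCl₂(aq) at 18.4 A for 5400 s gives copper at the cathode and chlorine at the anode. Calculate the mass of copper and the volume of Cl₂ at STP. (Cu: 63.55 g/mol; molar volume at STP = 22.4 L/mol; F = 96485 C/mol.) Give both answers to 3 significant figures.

32.7 g Cu; 11.5 L Cl₂

Q = 18.4 × 5400 = 99360 C; n(e⁻) = 99360 / 96485 = 1.030 mol
Cathode: Cu²⁺ + 2e⁻ → Cu → n(Cu) = 1.030/2 = 0.5150 mol → 32.7 g
Anode: 2Cl⁻ → Cl₂ + 2e⁻ → n(Cl₂) = 1.030/2 = 0.5150 mol → 11.5 L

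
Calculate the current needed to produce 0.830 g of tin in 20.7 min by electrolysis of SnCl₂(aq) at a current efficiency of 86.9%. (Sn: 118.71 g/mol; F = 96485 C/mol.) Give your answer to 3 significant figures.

n(Sn) = 0.830 / 118.71 = 0.006992 mol
Sn²⁺ + 2e⁻ → Sn, so n(e⁻) = 2 × 0.006992 = 0.01398 mol
Q = 0.01398 × 96485 / 0.869 = 1552 C
I = Q / t = 1552 / 1242 s = 1.25 A

1.25 A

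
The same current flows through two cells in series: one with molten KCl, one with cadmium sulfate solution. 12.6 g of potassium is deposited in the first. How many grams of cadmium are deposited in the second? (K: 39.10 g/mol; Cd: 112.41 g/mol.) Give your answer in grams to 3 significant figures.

n(K) = 12.6 / 39.10 = 0.3223 mol
K⁺ + e⁻ → K, so n(e⁻) = 0.3223 mol
The cells are in series, so the same charge (and hence the same n(e⁻) = 0.3223 mol) passes through both.
Cd²⁺ + 2e⁻ → Cd, so n(Cd) = 0.3223 / 2 = 0.1612 mol
m(Cd) = 0.1612 × 112.41 = 18.1 g

18.1 g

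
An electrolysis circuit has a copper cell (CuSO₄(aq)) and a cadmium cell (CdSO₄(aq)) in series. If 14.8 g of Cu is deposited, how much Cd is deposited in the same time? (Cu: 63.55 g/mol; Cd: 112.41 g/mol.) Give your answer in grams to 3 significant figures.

n(Cu) = 14.8 / 63.55 = 0.2329 mol
Cu²⁺ + 2e⁻ → Cu, so n(e⁻) = 2 × 0.2329 = 0.4658 mol
Same current for the same time ⇒ same n(e⁻) = 0.4658 mol in both cells.
Cd²⁺ + 2e⁻ → Cd, so n(Cd) = 0.4658 / 2 = 0.2329 mol
m(Cd) = 0.2329 × 112.41 = 26.2 g

26.2 g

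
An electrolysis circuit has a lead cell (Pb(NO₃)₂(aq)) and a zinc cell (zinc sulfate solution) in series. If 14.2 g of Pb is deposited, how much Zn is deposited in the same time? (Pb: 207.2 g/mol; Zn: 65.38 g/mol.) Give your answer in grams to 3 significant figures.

n(Pb) = 14.2 / 207.2 = 0.06853 mol
Pb²⁺ + 2e⁻ → Pb, so n(e⁻) = 2 × 0.06853 = 0.1371 mol
Since the cells are in series, n(e⁻) in the Zn cell is also 0.1371 mol.
Zn²⁺ + 2e⁻ → Zn, so n(Zn) = 0.1371 / 2 = 0.06855 mol
m(Zn) = 0.06855 × 65.38 = 4.48 g

4.48 g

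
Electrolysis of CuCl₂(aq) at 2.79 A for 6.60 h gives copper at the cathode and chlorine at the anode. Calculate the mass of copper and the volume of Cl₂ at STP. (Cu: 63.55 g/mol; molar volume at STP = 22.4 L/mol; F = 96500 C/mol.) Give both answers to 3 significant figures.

Q = 2.79 × 23760 = 66290 C; n(e⁻) = 66290 / 96500 = 0.6869 mol
Cathode: Cu²⁺ + 2e⁻ → Cu → n(Cu) = 0.6869/2 = 0.3435 mol → 21.8 g
Anode: 2Cl⁻ → Cl₂ + 2e⁻ → n(Cl₂) = 0.6869/2 = 0.3435 mol → 7.69 L

21.8 g Cu; 7.69 L Cl₂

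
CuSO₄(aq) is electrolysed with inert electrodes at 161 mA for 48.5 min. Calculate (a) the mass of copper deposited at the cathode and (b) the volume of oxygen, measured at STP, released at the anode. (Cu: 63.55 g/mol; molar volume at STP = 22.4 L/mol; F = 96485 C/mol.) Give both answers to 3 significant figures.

Q = 0.161 × 2910 = 468.5 C; n(e⁻) = 468.5 / 96485 = 0.004856 mol
Cathode: Cu²⁺ + 2e⁻ → Cu → n(Cu) = 0.004856/2 = 0.002428 mol → 0.154 g
Anode: 2H₂O → O₂ + 4H⁺ + 4e⁻ → n(O₂) = 0.004856/4 = 0.001214 mol → 0.0272 L

0.154 g Cu; 0.0272 L O₂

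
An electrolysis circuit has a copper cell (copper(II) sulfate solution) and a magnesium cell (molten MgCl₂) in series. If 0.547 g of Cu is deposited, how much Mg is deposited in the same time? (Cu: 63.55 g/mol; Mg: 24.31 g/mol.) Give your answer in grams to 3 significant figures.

0.209 g

n(Cu) = 0.547 / 63.55 = 0.008607 mol
Cu²⁺ + 2e⁻ → Cu, so n(e⁻) = 2 × 0.008607 = 0.01721 mol
The cells are in series, so the same charge (and hence the same n(e⁻) = 0.01721 mol) passes through both.
Mg²⁺ + 2e⁻ → Mg, so n(Mg) = 0.01721 / 2 = 0.008605 mol
m(Mg) = 0.008605 × 24.31 = 0.209 g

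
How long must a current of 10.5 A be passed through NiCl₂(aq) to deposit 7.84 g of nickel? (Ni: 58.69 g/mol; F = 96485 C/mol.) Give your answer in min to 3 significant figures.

40.9 min

n(Ni) = 7.84 / 58.69 = 0.1336 mol
Ni²⁺ + 2e⁻ → Ni, so n(e⁻) = 2 × 0.1336 = 0.2672 mol
Q = 0.2672 × 96485 = 25780 C
t = Q / I = 25780 / 10.5 = 2455 s = 40.9 min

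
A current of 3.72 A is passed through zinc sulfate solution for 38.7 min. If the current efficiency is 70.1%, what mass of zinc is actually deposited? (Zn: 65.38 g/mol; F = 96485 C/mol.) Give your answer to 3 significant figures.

2.05 g

Q = 3.72 × 2322 = 8638 C
n(e⁻) = 8638 / 96485 = 0.08953 mol
Zn²⁺ + 2e⁻ → Zn, so theoretical m(Zn) = 0.04477 × 65.38 = 2.927 g
Actual mass = 70.1% × 2.927 = 2.05 g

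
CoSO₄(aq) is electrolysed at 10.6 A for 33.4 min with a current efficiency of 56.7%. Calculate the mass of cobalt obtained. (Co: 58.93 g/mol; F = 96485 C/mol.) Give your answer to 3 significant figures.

3.68 g

Q = 10.6 × 2004 = 21240 C
n(e⁻) = 21240 / 96485 = 0.2201 mol
Co²⁺ + 2e⁻ → Co, so theoretical m(Co) = 0.1101 × 58.93 = 6.488 g
Actual mass = 56.7% × 6.488 = 3.68 g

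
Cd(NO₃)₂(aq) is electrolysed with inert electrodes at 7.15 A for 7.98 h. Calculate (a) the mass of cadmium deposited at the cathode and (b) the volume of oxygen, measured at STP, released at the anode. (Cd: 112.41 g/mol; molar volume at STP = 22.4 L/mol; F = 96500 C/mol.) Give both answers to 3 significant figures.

Q = 7.15 × 28728 = 2.054×10^5 C; n(e⁻) = 2.054×10^5 / 96500 = 2.128 mol
Cathode: Cd²⁺ + 2e⁻ → Cd → n(Cd) = 2.128/2 = 1.064 mol → 120 g
Anode: 2H₂O → O₂ + 4H⁺ + 4e⁻ → n(O₂) = 2.128/4 = 0.5320 mol → 11.9 L

120 g Cd; 11.9 L O₂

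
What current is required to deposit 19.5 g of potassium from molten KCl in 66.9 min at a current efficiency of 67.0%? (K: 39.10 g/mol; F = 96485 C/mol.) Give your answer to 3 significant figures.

17.9 A

n(K) = 19.5 / 39.10 = 0.4987 mol
K⁺ + e⁻ → K, so n(e⁻) = 0.4987 mol
Q = 0.4987 × 96485 / 0.670 = 71820 C
I = Q / t = 71820 / 4014 s = 17.9 A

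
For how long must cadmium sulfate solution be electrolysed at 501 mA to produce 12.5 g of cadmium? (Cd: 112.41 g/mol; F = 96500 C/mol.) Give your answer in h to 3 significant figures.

n(Cd) = 12.5 / 112.41 = 0.1112 mol
Cd²⁺ + 2e⁻ → Cd, so n(e⁻) = 2 × 0.1112 = 0.2224 mol
Q = 0.2224 × 96500 = 21460 C
t = Q / I = 21460 / 0.501 = 42830 s = 11.9 h

11.9 h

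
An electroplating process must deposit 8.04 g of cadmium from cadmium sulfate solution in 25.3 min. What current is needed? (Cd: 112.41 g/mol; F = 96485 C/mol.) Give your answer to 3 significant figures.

n(Cd) = 8.04 / 112.41 = 0.07152 mol
Cd²⁺ + 2e⁻ → Cd, so n(e⁻) = 2 × 0.07152 = 0.1430 mol
Q = 0.1430 × 96485 = 13800 C
I = Q / t = 13800 / 1518 s = 9.09 A

9.09 A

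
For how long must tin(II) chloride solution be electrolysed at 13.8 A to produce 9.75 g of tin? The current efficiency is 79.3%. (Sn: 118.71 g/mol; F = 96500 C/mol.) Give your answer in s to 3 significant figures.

n(Sn) = 9.75 / 118.71 = 0.08213 mol
Sn²⁺ + 2e⁻ → Sn, so n(e⁻) = 2 × 0.08213 = 0.1643 mol
Q = 0.1643 × 96500 / 0.793 = 19990 C
t = Q / I = 19990 / 13.8 = 1449 s

1450 s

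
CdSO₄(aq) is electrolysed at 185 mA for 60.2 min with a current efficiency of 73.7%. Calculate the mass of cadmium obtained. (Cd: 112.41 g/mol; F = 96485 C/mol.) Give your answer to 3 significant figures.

0.287 g

Q = 0.185 × 3612 = 668.2 C
n(e⁻) = 668.2 / 96485 = 0.006925 mol
Cd²⁺ + 2e⁻ → Cd, so theoretical m(Cd) = 0.003463 × 112.41 = 0.3893 g
Actual mass = 73.7% × 0.3893 = 0.287 g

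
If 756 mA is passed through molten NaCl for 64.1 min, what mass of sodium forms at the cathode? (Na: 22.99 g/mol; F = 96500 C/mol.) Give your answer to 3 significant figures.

Q = 0.756 A × 3846 s = 2908 C
Moles of electrons = 2908 / 96500 = 0.03013 mol
Na⁺ + e⁻ → Na, so n(Na) = 0.03013 mol
m = 0.03013 × 22.99 = 0.693 g

0.693 g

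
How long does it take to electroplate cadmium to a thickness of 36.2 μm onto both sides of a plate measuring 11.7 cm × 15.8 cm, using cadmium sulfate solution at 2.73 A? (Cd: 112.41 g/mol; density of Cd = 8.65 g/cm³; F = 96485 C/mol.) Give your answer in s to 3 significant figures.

7280 s

Plated area = 2 × 11.7 × 15.8 = 369.7 cm²
Volume = 369.7 × 36.2×10⁻⁴ cm = 1.338 cm³
m(Cd) = 1.338 × 8.65 = 11.57 g
n(Cd) = 11.57 / 112.41 = 0.1029 mol; n(e⁻) = 2 × 0.1029 = 0.2058 mol
Q = 0.2058 × 96485 = 19860 C
t = 19860 / 2.73 = 7275 s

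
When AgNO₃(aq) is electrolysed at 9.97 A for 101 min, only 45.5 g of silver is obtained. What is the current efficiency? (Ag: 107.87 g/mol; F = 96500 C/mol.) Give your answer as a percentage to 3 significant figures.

Q = 9.97 × 6060 = 60420 C
n(e⁻) = 60420 / 96500 = 0.6261 mol
Ag⁺ + e⁻ → Ag, so theoretical n(Ag) = 0.6261 mol → 67.54 g
Efficiency = 45.5 / 67.54 = 0.6737 = 67.4%

67.4%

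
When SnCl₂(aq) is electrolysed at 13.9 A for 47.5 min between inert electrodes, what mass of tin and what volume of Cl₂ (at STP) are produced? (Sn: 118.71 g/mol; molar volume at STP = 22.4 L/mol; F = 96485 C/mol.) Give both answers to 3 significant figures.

Q = 13.9 × 2850 = 39620 C; n(e⁻) = 39620 / 96485 = 0.4106 mol
Cathode: Sn²⁺ + 2e⁻ → Sn → n(Sn) = 0.4106/2 = 0.2053 mol → 24.4 g
Anode: 2Cl⁻ → Cl₂ + 2e⁻ → n(Cl₂) = 0.4106/2 = 0.2053 mol → 4.60 L

24.4 g Sn; 4.60 L Cl₂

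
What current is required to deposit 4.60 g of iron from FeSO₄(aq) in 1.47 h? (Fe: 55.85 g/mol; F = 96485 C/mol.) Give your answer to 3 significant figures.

3.00 A

n(Fe) = 4.60 / 55.85 = 0.08236 mol
Fe²⁺ + 2e⁻ → Fe, so n(e⁻) = 2 × 0.08236 = 0.1647 mol
Q = 0.1647 × 96485 = 15890 C
I = Q / t = 15890 / 5292 s = 3.00 A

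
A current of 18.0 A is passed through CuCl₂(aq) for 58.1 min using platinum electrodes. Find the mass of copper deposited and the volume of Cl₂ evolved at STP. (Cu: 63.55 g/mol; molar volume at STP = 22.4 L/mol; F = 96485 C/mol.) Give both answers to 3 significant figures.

20.7 g Cu; 7.28 L Cl₂

Q = 18.0 × 3486 = 62750 C; n(e⁻) = 62750 / 96485 = 0.6504 mol
Cathode: Cu²⁺ + 2e⁻ → Cu → n(Cu) = 0.6504/2 = 0.3252 mol → 20.7 g
Anode: 2Cl⁻ → Cl₂ + 2e⁻ → n(Cl₂) = 0.6504/2 = 0.3252 mol → 7.28 L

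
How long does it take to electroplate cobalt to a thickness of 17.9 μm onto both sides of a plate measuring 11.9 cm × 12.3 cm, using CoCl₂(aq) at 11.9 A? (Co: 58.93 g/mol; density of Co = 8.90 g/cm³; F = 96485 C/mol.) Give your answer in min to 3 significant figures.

21.4 min

Plated area = 2 × 11.9 × 12.3 = 292.7 cm²
Volume = 292.7 × 17.9×10⁻⁴ cm = 0.5239 cm³
m(Co) = 0.5239 × 8.90 = 4.663 g
n(Co) = 4.663 / 58.93 = 0.07913 mol; n(e⁻) = 2 × 0.07913 = 0.1583 mol
Q = 0.1583 × 96485 = 15270 C
t = 15270 / 11.9 = 1283 s = 21.4 min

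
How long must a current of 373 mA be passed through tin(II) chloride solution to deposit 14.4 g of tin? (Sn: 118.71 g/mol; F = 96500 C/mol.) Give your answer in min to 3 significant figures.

n(Sn) = 14.4 / 118.71 = 0.1213 mol
Sn²⁺ + 2e⁻ → Sn, so n(e⁻) = 2 × 0.1213 = 0.2426 mol
Q = 0.2426 × 96500 = 23410 C
t = Q / I = 23410 / 0.373 = 62760 s = 1050 min

1050 min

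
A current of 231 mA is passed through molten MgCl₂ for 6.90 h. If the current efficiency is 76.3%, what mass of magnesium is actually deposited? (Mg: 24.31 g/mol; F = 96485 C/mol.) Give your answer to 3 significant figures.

Q = 0.231 × 24840 = 5738 C
n(e⁻) = 5738 / 96485 = 0.05947 mol
Mg²⁺ + 2e⁻ → Mg, so theoretical m(Mg) = 0.02974 × 24.31 = 0.7230 g
Actual mass = 76.3% × 0.7230 = 0.552 g

0.552 g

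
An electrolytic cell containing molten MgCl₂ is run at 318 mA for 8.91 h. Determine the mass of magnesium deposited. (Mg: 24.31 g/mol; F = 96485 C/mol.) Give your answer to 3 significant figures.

1.28 g

Q = 0.318 A × 32076 s = 10200 C
n(e⁻) = 10200 / 96485 = 0.1057 mol
Mg²⁺ + 2e⁻ → Mg, so n(Mg) = 0.1057 / 2 = 0.05285 mol
m = 0.05285 × 24.31 = 1.28 g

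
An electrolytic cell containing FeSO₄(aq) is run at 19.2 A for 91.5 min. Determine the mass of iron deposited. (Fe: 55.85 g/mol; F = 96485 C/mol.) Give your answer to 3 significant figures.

30.5 g

Q = It = 19.2 × 5490 = 1.054×10^5 C
n(e⁻) = Q/F = 1.054×10^5/96485 = 1.092 mol
Fe²⁺ + 2e⁻ → Fe, so n(Fe) = 1.092 / 2 = 0.5460 mol
m = 0.5460 × 55.85 = 30.5 g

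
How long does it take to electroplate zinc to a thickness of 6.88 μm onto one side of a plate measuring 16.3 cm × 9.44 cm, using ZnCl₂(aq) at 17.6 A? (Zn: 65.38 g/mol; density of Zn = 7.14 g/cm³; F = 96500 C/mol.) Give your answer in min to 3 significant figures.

2.11 min

Plated area = 16.3 × 9.44 = 153.9 cm²
Volume = 153.9 × 6.88×10⁻⁴ cm = 0.1059 cm³
m(Zn) = 0.1059 × 7.14 = 0.7561 g
n(Zn) = 0.7561 / 65.38 = 0.01156 mol; n(e⁻) = 2 × 0.01156 = 0.02312 mol
Q = 0.02312 × 96500 = 2231 C
t = 2231 / 17.6 = 126.8 s = 2.11 min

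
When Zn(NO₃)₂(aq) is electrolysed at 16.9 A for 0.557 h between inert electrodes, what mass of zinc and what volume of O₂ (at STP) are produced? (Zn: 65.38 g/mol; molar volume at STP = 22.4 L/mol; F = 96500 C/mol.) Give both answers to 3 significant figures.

11.5 g Zn; 1.97 L O₂

Q = 16.9 × 2005.2 = 33890 C; n(e⁻) = 33890 / 96500 = 0.3512 mol
Cathode: Zn²⁺ + 2e⁻ → Zn → n(Zn) = 0.3512/2 = 0.1756 mol → 11.5 g
Anode: 2H₂O → O₂ + 4H⁺ + 4e⁻ → n(O₂) = 0.3512/4 = 0.08780 mol → 1.97 L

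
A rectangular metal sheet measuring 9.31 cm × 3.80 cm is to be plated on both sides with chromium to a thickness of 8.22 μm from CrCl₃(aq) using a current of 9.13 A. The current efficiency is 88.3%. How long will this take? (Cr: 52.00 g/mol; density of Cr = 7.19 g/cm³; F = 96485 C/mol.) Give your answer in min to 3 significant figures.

4.81 min

Plated area = 2 × 9.31 × 3.80 = 70.76 cm²
Volume = 70.76 × 8.22×10⁻⁴ cm = 0.05816 cm³
m(Cr) = 0.05816 × 7.19 = 0.4182 g
n(Cr) = 0.4182 / 52.00 = 0.008042 mol; n(e⁻) = 3 × 0.008042 = 0.02413 mol
Q = 0.02413 × 96485 / 0.883 = 2637 C
t = 2637 / 9.13 = 288.8 s = 4.81 min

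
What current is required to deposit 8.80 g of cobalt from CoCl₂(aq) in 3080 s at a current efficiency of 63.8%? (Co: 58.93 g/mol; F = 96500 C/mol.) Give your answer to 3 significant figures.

n(Co) = 8.80 / 58.93 = 0.1493 mol
Co²⁺ + 2e⁻ → Co, so n(e⁻) = 2 × 0.1493 = 0.2986 mol
Q = 0.2986 × 96500 / 0.638 = 45160 C
I = Q / t = 45160 / 3080 s = 14.7 A

14.7 A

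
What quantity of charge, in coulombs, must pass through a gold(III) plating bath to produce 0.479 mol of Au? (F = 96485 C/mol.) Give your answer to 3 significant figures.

Au³⁺ + 3e⁻ → Au, so n(e⁻) = 3 × 0.479 = 1.437 mol
Q = 1.437 × 96485 = 1.386×10^5 C

1.39×10^5 C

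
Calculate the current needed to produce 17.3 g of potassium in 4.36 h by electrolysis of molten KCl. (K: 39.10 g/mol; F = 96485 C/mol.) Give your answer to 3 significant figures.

n(K) = 17.3 / 39.10 = 0.4425 mol
K⁺ + e⁻ → K, so n(e⁻) = 0.4425 mol
Q = 0.4425 × 96485 = 42690 C
I = Q / t = 42690 / 15696 s = 2.72 A

2.72 A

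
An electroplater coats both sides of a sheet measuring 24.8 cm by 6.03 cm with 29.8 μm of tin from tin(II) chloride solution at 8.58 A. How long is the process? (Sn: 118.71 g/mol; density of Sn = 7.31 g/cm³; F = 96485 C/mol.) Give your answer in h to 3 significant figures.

0.343 h

Plated area = 2 × 24.8 × 6.03 = 299.1 cm²
Volume = 299.1 × 29.8×10⁻⁴ cm = 0.8913 cm³
m(Sn) = 0.8913 × 7.31 = 6.515 g
n(Sn) = 6.515 / 118.71 = 0.05488 mol; n(e⁻) = 2 × 0.05488 = 0.1098 mol
Q = 0.1098 × 96485 = 10590 C
t = 10590 / 8.58 = 1234 s = 0.343 h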